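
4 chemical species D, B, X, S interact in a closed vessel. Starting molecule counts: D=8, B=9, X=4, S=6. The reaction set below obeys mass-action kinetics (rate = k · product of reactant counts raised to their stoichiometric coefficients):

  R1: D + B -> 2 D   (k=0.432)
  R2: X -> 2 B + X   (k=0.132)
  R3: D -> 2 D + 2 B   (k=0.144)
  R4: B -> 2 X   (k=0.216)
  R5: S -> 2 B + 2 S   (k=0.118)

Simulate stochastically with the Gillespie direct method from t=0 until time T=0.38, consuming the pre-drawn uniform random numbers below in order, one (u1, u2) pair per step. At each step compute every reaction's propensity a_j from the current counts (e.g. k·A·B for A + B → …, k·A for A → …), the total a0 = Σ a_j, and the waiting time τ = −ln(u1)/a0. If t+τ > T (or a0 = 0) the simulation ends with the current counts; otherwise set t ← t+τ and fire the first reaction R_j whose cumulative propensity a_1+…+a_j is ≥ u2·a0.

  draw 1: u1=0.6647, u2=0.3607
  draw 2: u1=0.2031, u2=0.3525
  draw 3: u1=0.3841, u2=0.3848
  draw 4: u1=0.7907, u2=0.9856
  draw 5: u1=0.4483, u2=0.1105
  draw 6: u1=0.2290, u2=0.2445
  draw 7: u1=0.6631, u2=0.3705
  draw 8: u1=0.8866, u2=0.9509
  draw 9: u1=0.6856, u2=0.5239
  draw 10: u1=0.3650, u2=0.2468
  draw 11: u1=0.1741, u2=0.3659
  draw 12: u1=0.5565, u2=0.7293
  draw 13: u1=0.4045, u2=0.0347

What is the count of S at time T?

t=0.000: D=8 B=9 X=4 S=6
Draw 1: a1=31.104, a2=0.528, a3=1.152, a4=1.944, a5=0.708, a0=35.436; τ=−ln(0.6647)/35.436=0.012 → t=0.012; u2·a0=0.3607·35.436=12.782 ≤ a1=31.104 → R1 fires; D=9 B=8 X=4 S=6
Draw 2: a1=31.104, a2=0.528, a3=1.296, a4=1.728, a5=0.708, a0=35.364; τ=−ln(0.2031)/35.364=0.045 → t=0.057; u2·a0=0.3525·35.364=12.466 ≤ a1=31.104 → R1 fires; D=10 B=7 X=4 S=6
Draw 3: a1=30.240, a2=0.528, a3=1.440, a4=1.512, a5=0.708, a0=34.428; τ=−ln(0.3841)/34.428=0.028 → t=0.084; u2·a0=0.3848·34.428=13.248 ≤ a1=30.240 → R1 fires; D=11 B=6 X=4 S=6
Draw 4: a1=28.512, a2=0.528, a3=1.584, a4=1.296, a5=0.708, a0=32.628; τ=−ln(0.7907)/32.628=0.007 → t=0.092; u2·a0=0.9856·32.628=32.158; a1+…+a4=31.920 < 32.158 ≤ a1+…+a5=32.628 → R5 fires; D=11 B=8 X=4 S=7
Draw 5: a1=38.016, a2=0.528, a3=1.584, a4=1.728, a5=0.826, a0=42.682; τ=−ln(0.4483)/42.682=0.019 → t=0.110; u2·a0=0.1105·42.682=4.716 ≤ a1=38.016 → R1 fires; D=12 B=7 X=4 S=7
Draw 6: a1=36.288, a2=0.528, a3=1.728, a4=1.512, a5=0.826, a0=40.882; τ=−ln(0.2290)/40.882=0.036 → t=0.146; u2·a0=0.2445·40.882=9.996 ≤ a1=36.288 → R1 fires; D=13 B=6 X=4 S=7
Draw 7: a1=33.696, a2=0.528, a3=1.872, a4=1.296, a5=0.826, a0=38.218; τ=−ln(0.6631)/38.218=0.011 → t=0.157; u2·a0=0.3705·38.218=14.160 ≤ a1=33.696 → R1 fires; D=14 B=5 X=4 S=7
Draw 8: a1=30.240, a2=0.528, a3=2.016, a4=1.080, a5=0.826, a0=34.690; τ=−ln(0.8866)/34.690=0.003 → t=0.161; u2·a0=0.9509·34.690=32.987; a1+…+a3=32.784 < 32.987 ≤ a1+…+a4=33.864 → R4 fires; D=14 B=4 X=6 S=7
Draw 9: a1=24.192, a2=0.792, a3=2.016, a4=0.864, a5=0.826, a0=28.690; τ=−ln(0.6856)/28.690=0.013 → t=0.174; u2·a0=0.5239·28.690=15.031 ≤ a1=24.192 → R1 fires; D=15 B=3 X=6 S=7
Draw 10: a1=19.440, a2=0.792, a3=2.160, a4=0.648, a5=0.826, a0=23.866; τ=−ln(0.3650)/23.866=0.042 → t=0.216; u2·a0=0.2468·23.866=5.890 ≤ a1=19.440 → R1 fires; D=16 B=2 X=6 S=7
Draw 11: a1=13.824, a2=0.792, a3=2.304, a4=0.432, a5=0.826, a0=18.178; τ=−ln(0.1741)/18.178=0.096 → t=0.312; u2·a0=0.3659·18.178=6.651 ≤ a1=13.824 → R1 fires; D=17 B=1 X=6 S=7
Draw 12: a1=7.344, a2=0.792, a3=2.448, a4=0.216, a5=0.826, a0=11.626; τ=−ln(0.5565)/11.626=0.050 → t=0.363; u2·a0=0.7293·11.626=8.479; a1+a2=8.136 < 8.479 ≤ a1+…+a3=10.584 → R3 fires; D=18 B=3 X=6 S=7
Draw 13: a1=23.328, a2=0.792, a3=2.592, a4=0.648, a5=0.826, a0=28.186; τ=−ln(0.4045)/28.186=0.032 → t=0.395 > T=0.38: stop.
Read off S at T=0.38: 7

S at T = 7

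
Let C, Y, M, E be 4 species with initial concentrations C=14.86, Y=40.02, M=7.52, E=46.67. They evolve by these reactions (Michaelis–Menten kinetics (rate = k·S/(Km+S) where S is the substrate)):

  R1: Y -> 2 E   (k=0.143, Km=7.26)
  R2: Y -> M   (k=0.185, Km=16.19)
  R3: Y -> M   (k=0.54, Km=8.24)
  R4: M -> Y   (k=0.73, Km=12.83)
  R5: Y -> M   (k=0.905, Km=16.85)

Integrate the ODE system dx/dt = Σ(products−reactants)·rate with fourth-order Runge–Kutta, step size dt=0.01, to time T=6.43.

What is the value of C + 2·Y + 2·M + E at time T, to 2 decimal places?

Check how each reaction changes W = C + 2·Y + 2·M + E (weight of products minus weight of reactants):
R1: Y -> 2 E: (1·2) − (2·1) = 2 − 2 = 0
R2: Y -> M: (2·1) − (2·1) = 2 − 2 = 0
R3: Y -> M: (2·1) − (2·1) = 2 − 2 = 0
R4: M -> Y: (2·1) − (2·1) = 2 − 2 = 0
R5: Y -> M: (2·1) − (2·1) = 2 − 2 = 0
Every reaction leaves W unchanged, so W is conserved and no simulation is needed: W(T) = W(0) = 14.86 + 2·40.02 + 2·7.52 + 46.67 = 156.61

Value at T = 156.61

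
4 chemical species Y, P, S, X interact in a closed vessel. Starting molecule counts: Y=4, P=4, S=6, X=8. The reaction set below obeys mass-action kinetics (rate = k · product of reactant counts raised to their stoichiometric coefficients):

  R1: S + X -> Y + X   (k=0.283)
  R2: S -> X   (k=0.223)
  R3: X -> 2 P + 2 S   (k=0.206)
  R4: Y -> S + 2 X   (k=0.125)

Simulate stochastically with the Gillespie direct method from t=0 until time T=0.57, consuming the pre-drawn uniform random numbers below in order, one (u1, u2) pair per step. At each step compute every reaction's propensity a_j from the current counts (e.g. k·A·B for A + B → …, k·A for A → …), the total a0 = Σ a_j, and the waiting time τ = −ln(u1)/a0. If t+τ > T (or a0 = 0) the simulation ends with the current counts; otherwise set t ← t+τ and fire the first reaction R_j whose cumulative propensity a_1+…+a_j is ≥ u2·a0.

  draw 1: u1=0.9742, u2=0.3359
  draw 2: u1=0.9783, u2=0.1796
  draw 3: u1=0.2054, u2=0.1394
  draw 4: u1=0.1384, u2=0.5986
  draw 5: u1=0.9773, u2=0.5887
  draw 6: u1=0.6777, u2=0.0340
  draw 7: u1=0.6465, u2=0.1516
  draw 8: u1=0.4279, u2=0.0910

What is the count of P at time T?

P at T = 6

t=0.000: Y=4 P=4 S=6 X=8
Draw 1: a1=13.584, a2=1.338, a3=1.648, a4=0.500, a0=17.070; τ=−ln(0.9742)/17.070=0.002 → t=0.002; u2·a0=0.3359·17.070=5.734 ≤ a1=13.584 → R1 fires; Y=5 P=4 S=5 X=8
Draw 2: a1=11.320, a2=1.115, a3=1.648, a4=0.625, a0=14.708; τ=−ln(0.9783)/14.708=0.001 → t=0.003; u2·a0=0.1796·14.708=2.642 ≤ a1=11.320 → R1 fires; Y=6 P=4 S=4 X=8
Draw 3: a1=9.056, a2=0.892, a3=1.648, a4=0.750, a0=12.346; τ=−ln(0.2054)/12.346=0.128 → t=0.131; u2·a0=0.1394·12.346=1.721 ≤ a1=9.056 → R1 fires; Y=7 P=4 S=3 X=8
Draw 4: a1=6.792, a2=0.669, a3=1.648, a4=0.875, a0=9.984; τ=−ln(0.1384)/9.984=0.198 → t=0.329; u2·a0=0.5986·9.984=5.976 ≤ a1=6.792 → R1 fires; Y=8 P=4 S=2 X=8
Draw 5: a1=4.528, a2=0.446, a3=1.648, a4=1.000, a0=7.622; τ=−ln(0.9773)/7.622=0.003 → t=0.332; u2·a0=0.5887·7.622=4.487 ≤ a1=4.528 → R1 fires; Y=9 P=4 S=1 X=8
Draw 6: a1=2.264, a2=0.223, a3=1.648, a4=1.125, a0=5.260; τ=−ln(0.6777)/5.260=0.074 → t=0.406; u2·a0=0.0340·5.260=0.179 ≤ a1=2.264 → R1 fires; Y=10 P=4 S=0 X=8
Draw 7: a1=0.000, a2=0.000, a3=1.648, a4=1.250, a0=2.898; τ=−ln(0.6465)/2.898=0.151 → t=0.557; u2·a0=0.1516·2.898=0.439; a1+a2=0.000 < 0.439 ≤ a1+…+a3=1.648 → R3 fires; Y=10 P=6 S=2 X=7
Draw 8: a1=3.962, a2=0.446, a3=1.442, a4=1.250, a0=7.100; τ=−ln(0.4279)/7.100=0.120 → t=0.676 > T=0.57: stop.
Read off P at T=0.57: 6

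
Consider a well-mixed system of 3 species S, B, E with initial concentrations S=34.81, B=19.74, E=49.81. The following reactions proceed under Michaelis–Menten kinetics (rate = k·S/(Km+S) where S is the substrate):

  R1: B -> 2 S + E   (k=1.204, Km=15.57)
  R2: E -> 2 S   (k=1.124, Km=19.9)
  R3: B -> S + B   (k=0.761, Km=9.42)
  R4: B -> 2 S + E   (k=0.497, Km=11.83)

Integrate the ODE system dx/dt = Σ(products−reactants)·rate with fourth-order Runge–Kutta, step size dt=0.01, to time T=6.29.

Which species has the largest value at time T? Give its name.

RK4 with dt=0.01: 629 steps to T=6.29. Trajectory (selected grid times):
t=0.00: S=34.81 B=19.74 E=49.81
t=0.70: S=37.66 B=19.06 E=49.93
t=1.40: S=40.49 B=18.38 E=50.04
t=2.10: S=43.29 B=17.72 E=50.14
t=2.80: S=46.06 B=17.07 E=50.23
t=3.49: S=48.77 B=16.44 E=50.31
t=4.19: S=51.50 B=15.81 E=50.37
t=4.89: S=54.19 B=15.19 E=50.42
t=5.59: S=56.86 B=14.58 E=50.47
t=6.29: S=59.50 B=13.99 E=50.50
At T=6.29: S=59.50 B=13.99 E=50.50; the largest is S.

Dominant species at T: S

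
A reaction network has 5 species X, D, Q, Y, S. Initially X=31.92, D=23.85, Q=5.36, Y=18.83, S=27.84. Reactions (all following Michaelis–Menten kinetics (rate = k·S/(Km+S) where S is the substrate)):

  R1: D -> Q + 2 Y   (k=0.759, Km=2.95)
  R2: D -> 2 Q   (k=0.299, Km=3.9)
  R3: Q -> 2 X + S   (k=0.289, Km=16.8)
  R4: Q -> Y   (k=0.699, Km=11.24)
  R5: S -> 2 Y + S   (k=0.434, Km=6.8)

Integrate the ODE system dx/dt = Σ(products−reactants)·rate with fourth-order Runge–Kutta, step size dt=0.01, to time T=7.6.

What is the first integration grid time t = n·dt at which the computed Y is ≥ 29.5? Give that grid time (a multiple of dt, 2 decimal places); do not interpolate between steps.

Threshold first reached at t = 4.63

RK4 with dt=0.01: 760 steps to T=7.6. Trajectory (selected grid times):
t=0.00: X=31.92 D=23.85 Q=5.36 Y=18.83 S=27.84
t=0.84: X=32.04 D=23.07 Q=6.10 Y=20.75 S=27.90
t=1.69: X=32.18 D=22.28 Q=6.82 Y=22.70 S=27.97
t=2.53: X=32.32 D=21.51 Q=7.50 Y=24.64 S=28.04
t=3.38: X=32.48 D=20.72 Q=8.18 Y=26.61 S=28.12
t=4.22: X=32.64 D=19.96 Q=8.82 Y=28.56 S=28.20
t=4.62: X=32.72 D=19.59 Q=9.12 Y=29.49 S=28.24
t=4.63: X=32.73 D=19.58 Q=9.13 Y=29.52 S=28.24
t=5.07: X=32.82 D=19.18 Q=9.45 Y=30.54 S=28.29
t=5.91: X=33.00 D=18.43 Q=10.06 Y=32.51 S=28.38
t=6.76: X=33.18 D=17.66 Q=10.65 Y=34.50 S=28.47
t=7.60: X=33.37 D=16.91 Q=11.22 Y=36.46 S=28.57
Y(4.62)=29.494 < 29.5 but Y(4.63)=29.517 ≥ 29.5, so the first grid time is t=4.63.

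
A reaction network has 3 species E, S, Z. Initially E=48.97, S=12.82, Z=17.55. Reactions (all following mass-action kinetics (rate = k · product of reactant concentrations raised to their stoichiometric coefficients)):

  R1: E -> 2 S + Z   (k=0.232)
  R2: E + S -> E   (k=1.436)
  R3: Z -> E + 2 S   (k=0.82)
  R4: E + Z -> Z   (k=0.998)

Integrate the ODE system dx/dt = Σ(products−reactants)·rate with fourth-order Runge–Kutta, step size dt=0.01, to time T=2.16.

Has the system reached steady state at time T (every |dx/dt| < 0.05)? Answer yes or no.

RK4 with dt=0.01: 216 steps to T=2.16. Trajectory (selected grid times):
t=0.00: E=48.97 S=12.82 Z=17.55
t=0.24: E=1.71 S=3.77 Z=15.00
t=0.48: E=0.84 S=7.28 Z=12.37
t=0.72: E=0.81 S=9.42 Z=10.20
t=0.96: E=0.80 S=10.40 Z=8.42
t=1.20: E=0.80 S=10.60 Z=6.96
t=1.44: E=0.79 S=10.31 Z=5.76
t=1.68: E=0.79 S=9.73 Z=4.77
t=1.92: E=0.78 S=8.99 Z=3.96
t=2.16: E=0.78 S=8.19 Z=3.29
Rates at T: R1=0.1799, R2=9.1230, R3=2.6960, R4=2.5450
dx/dt at T (Σ net stoichiometry × rate): E=-0.0289, S=-3.3711, Z=-2.5161
Largest |dx/dt| is |-3.3711| (S) ≥ 0.05 → not steady.

Steady state at T: no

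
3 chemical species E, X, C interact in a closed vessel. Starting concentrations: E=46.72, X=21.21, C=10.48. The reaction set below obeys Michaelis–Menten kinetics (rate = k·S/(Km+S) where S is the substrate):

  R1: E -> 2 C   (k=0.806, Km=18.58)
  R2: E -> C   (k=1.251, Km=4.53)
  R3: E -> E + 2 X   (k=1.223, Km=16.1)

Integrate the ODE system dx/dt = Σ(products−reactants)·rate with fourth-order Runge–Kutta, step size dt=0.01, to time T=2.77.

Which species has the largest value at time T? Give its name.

RK4 with dt=0.01: 277 steps to T=2.77. Trajectory (selected grid times):
t=0.00: E=46.72 X=21.21 C=10.48
t=0.31: E=46.19 X=21.77 C=11.19
t=0.62: E=45.66 X=22.33 C=11.90
t=0.92: E=45.14 X=22.88 C=12.58
t=1.23: E=44.62 X=23.43 C=13.29
t=1.54: E=44.09 X=23.99 C=13.99
t=1.85: E=43.56 X=24.55 C=14.70
t=2.15: E=43.05 X=25.08 C=15.37
t=2.46: E=42.53 X=25.63 C=16.07
t=2.77: E=42.00 X=26.18 C=16.77
At T=2.77: E=42.00 X=26.18 C=16.77; the largest is E.

Dominant species at T: E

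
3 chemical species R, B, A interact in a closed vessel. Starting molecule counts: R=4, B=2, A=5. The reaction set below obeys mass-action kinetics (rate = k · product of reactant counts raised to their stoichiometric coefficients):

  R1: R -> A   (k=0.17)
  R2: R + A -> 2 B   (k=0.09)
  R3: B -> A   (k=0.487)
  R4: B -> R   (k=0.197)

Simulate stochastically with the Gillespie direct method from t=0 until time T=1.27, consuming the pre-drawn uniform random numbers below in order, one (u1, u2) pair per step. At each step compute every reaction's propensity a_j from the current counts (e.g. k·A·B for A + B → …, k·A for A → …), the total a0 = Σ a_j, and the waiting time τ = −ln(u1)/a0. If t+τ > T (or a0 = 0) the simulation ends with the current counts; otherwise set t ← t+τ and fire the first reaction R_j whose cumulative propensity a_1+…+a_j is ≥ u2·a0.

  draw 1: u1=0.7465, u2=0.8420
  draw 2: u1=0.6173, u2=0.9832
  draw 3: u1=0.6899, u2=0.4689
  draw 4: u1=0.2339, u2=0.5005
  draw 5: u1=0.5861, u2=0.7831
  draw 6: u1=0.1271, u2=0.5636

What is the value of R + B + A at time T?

Value at T = 11

Check how each reaction changes W = R + B + A (weight of products minus weight of reactants):
R1: R -> A: (1·1) − (1·1) = 1 − 1 = 0
R2: R + A -> 2 B: (1·2) − (1·1 + 1·1) = 2 − 2 = 0
R3: B -> A: (1·1) − (1·1) = 1 − 1 = 0
R4: B -> R: (1·1) − (1·1) = 1 − 1 = 0
Every reaction leaves W unchanged, so W is conserved and no simulation is needed: W(T) = W(0) = 4 + 2 + 5 = 11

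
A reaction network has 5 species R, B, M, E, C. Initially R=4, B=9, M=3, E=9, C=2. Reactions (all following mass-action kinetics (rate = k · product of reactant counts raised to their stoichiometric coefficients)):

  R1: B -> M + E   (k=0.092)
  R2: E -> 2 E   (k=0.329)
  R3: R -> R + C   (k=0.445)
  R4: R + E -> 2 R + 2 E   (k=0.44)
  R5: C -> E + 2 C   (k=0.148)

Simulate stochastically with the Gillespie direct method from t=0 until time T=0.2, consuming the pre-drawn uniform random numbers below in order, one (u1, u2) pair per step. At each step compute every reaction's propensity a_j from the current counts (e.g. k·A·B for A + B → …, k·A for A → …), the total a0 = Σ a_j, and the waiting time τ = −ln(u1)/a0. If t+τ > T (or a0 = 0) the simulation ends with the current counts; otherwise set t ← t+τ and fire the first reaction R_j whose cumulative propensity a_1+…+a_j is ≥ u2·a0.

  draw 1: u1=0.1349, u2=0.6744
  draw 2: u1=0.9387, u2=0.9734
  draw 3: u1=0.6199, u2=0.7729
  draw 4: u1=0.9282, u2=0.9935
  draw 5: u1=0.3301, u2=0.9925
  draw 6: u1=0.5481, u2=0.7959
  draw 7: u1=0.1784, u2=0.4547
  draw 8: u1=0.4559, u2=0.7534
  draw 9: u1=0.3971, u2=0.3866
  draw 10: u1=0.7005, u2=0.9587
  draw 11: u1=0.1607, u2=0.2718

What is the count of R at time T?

t=0.000: R=4 B=9 M=3 E=9 C=2
Draw 1: a1=0.828, a2=2.961, a3=1.780, a4=15.840, a5=0.296, a0=21.705; τ=−ln(0.1349)/21.705=0.092 → t=0.092; u2·a0=0.6744·21.705=14.638; a1+…+a3=5.569 < 14.638 ≤ a1+…+a4=21.409 → R4 fires; R=5 B=9 M=3 E=10 C=2
Draw 2: a1=0.828, a2=3.290, a3=2.225, a4=22.000, a5=0.296, a0=28.639; τ=−ln(0.9387)/28.639=0.002 → t=0.095; u2·a0=0.9734·28.639=27.877; a1+…+a3=6.343 < 27.877 ≤ a1+…+a4=28.343 → R4 fires; R=6 B=9 M=3 E=11 C=2
Draw 3: a1=0.828, a2=3.619, a3=2.670, a4=29.040, a5=0.296, a0=36.453; τ=−ln(0.6199)/36.453=0.013 → t=0.108; u2·a0=0.7729·36.453=28.175; a1+…+a3=7.117 < 28.175 ≤ a1+…+a4=36.157 → R4 fires; R=7 B=9 M=3 E=12 C=2
Draw 4: a1=0.828, a2=3.948, a3=3.115, a4=36.960, a5=0.296, a0=45.147; τ=−ln(0.9282)/45.147=0.002 → t=0.109; u2·a0=0.9935·45.147=44.854; a1+…+a4=44.851 < 44.854 ≤ a1+…+a5=45.147 → R5 fires; R=7 B=9 M=3 E=13 C=3
Draw 5: a1=0.828, a2=4.277, a3=3.115, a4=40.040, a5=0.444, a0=48.704; τ=−ln(0.3301)/48.704=0.023 → t=0.132; u2·a0=0.9925·48.704=48.339; a1+…+a4=48.260 < 48.339 ≤ a1+…+a5=48.704 → R5 fires; R=7 B=9 M=3 E=14 C=4
Draw 6: a1=0.828, a2=4.606, a3=3.115, a4=43.120, a5=0.592, a0=52.261; τ=−ln(0.5481)/52.261=0.012 → t=0.144; u2·a0=0.7959·52.261=41.595; a1+…+a3=8.549 < 41.595 ≤ a1+…+a4=51.669 → R4 fires; R=8 B=9 M=3 E=15 C=4
Draw 7: a1=0.828, a2=4.935, a3=3.560, a4=52.800, a5=0.592, a0=62.715; τ=−ln(0.1784)/62.715=0.027 → t=0.171; u2·a0=0.4547·62.715=28.517; a1+…+a3=9.323 < 28.517 ≤ a1+…+a4=62.123 → R4 fires; R=9 B=9 M=3 E=16 C=4
Draw 8: a1=0.828, a2=5.264, a3=4.005, a4=63.360, a5=0.592, a0=74.049; τ=−ln(0.4559)/74.049=0.011 → t=0.182; u2·a0=0.7534·74.049=55.789; a1+…+a3=10.097 < 55.789 ≤ a1+…+a4=73.457 → R4 fires; R=10 B=9 M=3 E=17 C=4
Draw 9: a1=0.828, a2=5.593, a3=4.450, a4=74.800, a5=0.592, a0=86.263; τ=−ln(0.3971)/86.263=0.011 → t=0.192; u2·a0=0.3866·86.263=33.349; a1+…+a3=10.871 < 33.349 ≤ a1+…+a4=85.671 → R4 fires; R=11 B=9 M=3 E=18 C=4
Draw 10: a1=0.828, a2=5.922, a3=4.895, a4=87.120, a5=0.592, a0=99.357; τ=−ln(0.7005)/99.357=0.004 → t=0.196; u2·a0=0.9587·99.357=95.254; a1+…+a3=11.645 < 95.254 ≤ a1+…+a4=98.765 → R4 fires; R=12 B=9 M=3 E=19 C=4
Draw 11: a1=0.828, a2=6.251, a3=5.340, a4=100.320, a5=0.592, a0=113.331; τ=−ln(0.1607)/113.331=0.016 → t=0.212 > T=0.2: stop.
Read off R at T=0.2: 12

R at T = 12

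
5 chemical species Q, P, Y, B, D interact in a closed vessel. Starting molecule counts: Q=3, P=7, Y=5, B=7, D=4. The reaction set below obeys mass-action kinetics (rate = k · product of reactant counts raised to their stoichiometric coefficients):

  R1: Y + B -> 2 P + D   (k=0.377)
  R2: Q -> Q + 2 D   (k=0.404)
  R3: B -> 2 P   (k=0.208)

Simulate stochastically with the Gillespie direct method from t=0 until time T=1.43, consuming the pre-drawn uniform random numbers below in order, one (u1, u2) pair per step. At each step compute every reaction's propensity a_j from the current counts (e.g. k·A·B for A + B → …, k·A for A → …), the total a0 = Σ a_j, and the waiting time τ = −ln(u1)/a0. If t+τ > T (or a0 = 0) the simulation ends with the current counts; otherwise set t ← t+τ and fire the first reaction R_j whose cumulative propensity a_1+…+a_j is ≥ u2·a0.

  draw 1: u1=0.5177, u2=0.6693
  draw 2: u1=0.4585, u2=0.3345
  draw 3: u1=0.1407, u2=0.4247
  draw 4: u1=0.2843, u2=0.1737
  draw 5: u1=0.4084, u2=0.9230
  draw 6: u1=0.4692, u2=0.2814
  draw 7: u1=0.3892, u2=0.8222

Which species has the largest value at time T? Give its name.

t=0.000: Q=3 P=7 Y=5 B=7 D=4
Draw 1: a1=13.195, a2=1.212, a3=1.456, a0=15.863; τ=−ln(0.5177)/15.863=0.042 → t=0.042; u2·a0=0.6693·15.863=10.617 ≤ a1=13.195 → R1 fires; Q=3 P=9 Y=4 B=6 D=5
Draw 2: a1=9.048, a2=1.212, a3=1.248, a0=11.508; τ=−ln(0.4585)/11.508=0.068 → t=0.109; u2·a0=0.3345·11.508=3.849 ≤ a1=9.048 → R1 fires; Q=3 P=11 Y=3 B=5 D=6
Draw 3: a1=5.655, a2=1.212, a3=1.040, a0=7.907; τ=−ln(0.1407)/7.907=0.248 → t=0.357; u2·a0=0.4247·7.907=3.358 ≤ a1=5.655 → R1 fires; Q=3 P=13 Y=2 B=4 D=7
Draw 4: a1=3.016, a2=1.212, a3=0.832, a0=5.060; τ=−ln(0.2843)/5.060=0.249 → t=0.606; u2·a0=0.1737·5.060=0.879 ≤ a1=3.016 → R1 fires; Q=3 P=15 Y=1 B=3 D=8
Draw 5: a1=1.131, a2=1.212, a3=0.624, a0=2.967; τ=−ln(0.4084)/2.967=0.302 → t=0.908; u2·a0=0.9230·2.967=2.739; a1+a2=2.343 < 2.739 ≤ a1+…+a3=2.967 → R3 fires; Q=3 P=17 Y=1 B=2 D=8
Draw 6: a1=0.754, a2=1.212, a3=0.416, a0=2.382; τ=−ln(0.4692)/2.382=0.318 → t=1.225; u2·a0=0.2814·2.382=0.670 ≤ a1=0.754 → R1 fires; Q=3 P=19 Y=0 B=1 D=9
Draw 7: a1=0.000, a2=1.212, a3=0.208, a0=1.420; τ=−ln(0.3892)/1.420=0.665 → t=1.890 > T=1.43: stop.
At T=1.43: Q=3 P=19 Y=0 B=1 D=9; the largest is P.

Dominant species at T: P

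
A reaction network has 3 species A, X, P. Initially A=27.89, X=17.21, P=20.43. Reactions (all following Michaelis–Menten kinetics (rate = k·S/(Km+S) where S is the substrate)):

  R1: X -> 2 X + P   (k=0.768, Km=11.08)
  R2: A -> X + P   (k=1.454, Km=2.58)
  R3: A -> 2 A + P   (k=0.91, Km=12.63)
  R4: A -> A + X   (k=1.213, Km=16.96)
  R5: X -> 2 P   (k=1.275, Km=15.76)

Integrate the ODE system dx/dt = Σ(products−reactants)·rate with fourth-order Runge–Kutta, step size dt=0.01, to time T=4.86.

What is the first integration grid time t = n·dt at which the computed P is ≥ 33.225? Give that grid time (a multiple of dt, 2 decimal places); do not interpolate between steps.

Threshold first reached at t = 3.31

RK4 with dt=0.01: 486 steps to T=4.86. Trajectory (selected grid times):
t=0.00: A=27.89 X=17.21 P=20.43
t=0.54: A=27.51 X=18.23 P=22.47
t=1.08: A=27.13 X=19.23 P=24.53
t=1.62: A=26.75 X=20.23 P=26.61
t=2.16: A=26.36 X=21.23 P=28.71
t=2.70: A=25.98 X=22.22 P=30.83
t=3.24: A=25.60 X=23.20 P=32.97
t=3.30: A=25.55 X=23.31 P=33.21
t=3.31: A=25.55 X=23.32 P=33.25
t=3.78: A=25.21 X=24.17 P=35.12
t=4.32: A=24.83 X=25.14 P=37.28
t=4.86: A=24.44 X=26.10 P=39.46
P(3.30)=33.207 < 33.225 but P(3.31)=33.247 ≥ 33.225, so the first grid time is t=3.31.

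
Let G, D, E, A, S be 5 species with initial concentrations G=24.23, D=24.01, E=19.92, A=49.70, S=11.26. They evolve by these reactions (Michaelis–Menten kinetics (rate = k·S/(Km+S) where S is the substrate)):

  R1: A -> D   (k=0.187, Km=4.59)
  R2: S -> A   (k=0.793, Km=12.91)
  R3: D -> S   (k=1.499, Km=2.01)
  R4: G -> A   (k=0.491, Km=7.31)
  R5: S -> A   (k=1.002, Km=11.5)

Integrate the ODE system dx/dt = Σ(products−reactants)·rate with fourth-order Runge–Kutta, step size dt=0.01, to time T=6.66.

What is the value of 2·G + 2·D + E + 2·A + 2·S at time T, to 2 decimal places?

Value at T = 238.32

Check how each reaction changes W = 2·G + 2·D + E + 2·A + 2·S (weight of products minus weight of reactants):
R1: A -> D: (2·1) − (2·1) = 2 − 2 = 0
R2: S -> A: (2·1) − (2·1) = 2 − 2 = 0
R3: D -> S: (2·1) − (2·1) = 2 − 2 = 0
R4: G -> A: (2·1) − (2·1) = 2 − 2 = 0
R5: S -> A: (2·1) − (2·1) = 2 − 2 = 0
Every reaction leaves W unchanged, so W is conserved and no simulation is needed: W(T) = W(0) = 2·24.23 + 2·24.01 + 19.92 + 2·49.70 + 2·11.26 = 238.32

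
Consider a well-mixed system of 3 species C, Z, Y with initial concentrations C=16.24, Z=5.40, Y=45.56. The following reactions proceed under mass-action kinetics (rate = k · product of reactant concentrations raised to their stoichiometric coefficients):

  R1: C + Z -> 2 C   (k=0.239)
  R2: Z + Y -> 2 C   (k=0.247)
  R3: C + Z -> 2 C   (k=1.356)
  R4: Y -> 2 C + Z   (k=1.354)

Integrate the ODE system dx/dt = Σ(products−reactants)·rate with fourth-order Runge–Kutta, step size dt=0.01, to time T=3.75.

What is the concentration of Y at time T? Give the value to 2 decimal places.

RK4 with dt=0.01: 375 steps to T=3.75. Trajectory (selected grid times):
t=0.00: C=16.24 Z=5.40 Y=45.56
t=0.42: C=80.53 Z=0.24 Y=23.76
t=0.83: C=111.08 Z=0.10 Y=13.42
t=1.25: C=128.60 Z=0.05 Y=7.54
t=1.67: C=138.44 Z=0.03 Y=4.25
t=2.08: C=143.89 Z=0.01 Y=2.44
t=2.50: C=147.07 Z=0.01 Y=1.38
t=2.92: C=148.87 Z=0.00 Y=0.78
t=3.33: C=149.87 Z=0.00 Y=0.45
t=3.75: C=150.45 Z=0.00 Y=0.25
Read off Y at T=3.75: 0.25

Y at T = 0.25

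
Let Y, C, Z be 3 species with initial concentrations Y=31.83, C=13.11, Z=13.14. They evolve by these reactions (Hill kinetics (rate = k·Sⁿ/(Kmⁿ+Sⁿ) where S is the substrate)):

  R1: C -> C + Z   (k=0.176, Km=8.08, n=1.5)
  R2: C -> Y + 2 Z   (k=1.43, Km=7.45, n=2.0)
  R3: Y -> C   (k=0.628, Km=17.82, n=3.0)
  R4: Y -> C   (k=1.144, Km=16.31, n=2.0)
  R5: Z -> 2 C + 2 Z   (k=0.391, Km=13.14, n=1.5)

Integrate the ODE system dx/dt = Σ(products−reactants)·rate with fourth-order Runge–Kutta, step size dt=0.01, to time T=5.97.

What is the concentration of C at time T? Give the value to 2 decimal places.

RK4 with dt=0.01: 597 steps to T=5.97. Trajectory (selected grid times):
t=0.00: Y=31.83 C=13.11 Z=13.14
t=0.66: Y=31.60 C=13.61 Z=14.79
t=1.33: Y=31.38 C=14.12 Z=16.51
t=1.99: Y=31.18 C=14.63 Z=18.24
t=2.65: Y=31.00 C=15.15 Z=19.99
t=3.32: Y=30.82 C=15.67 Z=21.81
t=3.98: Y=30.66 C=16.19 Z=23.62
t=4.64: Y=30.51 C=16.71 Z=25.46
t=5.31: Y=30.37 C=17.24 Z=27.35
t=5.97: Y=30.24 C=17.77 Z=29.23
Read off C at T=5.97: 17.77

C at T = 17.77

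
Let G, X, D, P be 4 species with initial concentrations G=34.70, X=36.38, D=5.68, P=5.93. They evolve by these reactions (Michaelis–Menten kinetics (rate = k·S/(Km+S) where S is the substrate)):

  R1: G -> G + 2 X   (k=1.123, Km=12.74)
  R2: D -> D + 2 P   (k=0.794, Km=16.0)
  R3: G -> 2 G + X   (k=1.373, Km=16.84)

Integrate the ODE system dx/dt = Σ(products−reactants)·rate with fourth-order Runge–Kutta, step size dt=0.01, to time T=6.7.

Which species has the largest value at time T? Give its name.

RK4 with dt=0.01: 670 steps to T=6.7. Trajectory (selected grid times):
t=0.00: G=34.70 X=36.38 D=5.68 P=5.93
t=0.74: G=35.39 X=38.29 D=5.68 P=6.24
t=1.49: G=36.09 X=40.23 D=5.68 P=6.55
t=2.23: G=36.78 X=42.15 D=5.68 P=6.86
t=2.98: G=37.49 X=44.12 D=5.68 P=7.17
t=3.72: G=38.19 X=46.06 D=5.68 P=7.48
t=4.47: G=38.91 X=48.05 D=5.68 P=7.79
t=5.21: G=39.62 X=50.01 D=5.68 P=8.10
t=5.96: G=40.34 X=52.01 D=5.68 P=8.41
t=6.70: G=41.06 X=54.00 D=5.68 P=8.72
At T=6.7: G=41.06 X=54.00 D=5.68 P=8.72; the largest is X.

Dominant species at T: X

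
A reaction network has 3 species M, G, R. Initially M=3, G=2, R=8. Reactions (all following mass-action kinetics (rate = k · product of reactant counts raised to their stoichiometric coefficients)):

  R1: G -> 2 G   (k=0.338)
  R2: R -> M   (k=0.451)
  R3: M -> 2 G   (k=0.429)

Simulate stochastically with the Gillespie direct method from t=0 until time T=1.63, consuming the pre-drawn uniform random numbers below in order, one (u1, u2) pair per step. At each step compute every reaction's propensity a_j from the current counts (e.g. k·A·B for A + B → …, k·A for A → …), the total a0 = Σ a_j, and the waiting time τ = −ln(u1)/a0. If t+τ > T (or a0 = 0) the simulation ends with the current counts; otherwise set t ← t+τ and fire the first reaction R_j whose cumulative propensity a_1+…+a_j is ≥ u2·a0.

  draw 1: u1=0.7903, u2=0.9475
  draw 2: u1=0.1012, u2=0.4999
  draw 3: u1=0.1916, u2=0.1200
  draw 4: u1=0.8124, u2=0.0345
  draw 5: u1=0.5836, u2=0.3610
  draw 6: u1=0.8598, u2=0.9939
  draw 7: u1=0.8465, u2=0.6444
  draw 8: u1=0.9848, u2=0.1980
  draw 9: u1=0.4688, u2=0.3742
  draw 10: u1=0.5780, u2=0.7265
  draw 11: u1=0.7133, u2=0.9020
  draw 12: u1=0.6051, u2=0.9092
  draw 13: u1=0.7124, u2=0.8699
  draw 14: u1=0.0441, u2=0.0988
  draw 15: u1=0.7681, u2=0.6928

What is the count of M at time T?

M at T = 2

t=0.000: M=3 G=2 R=8
Draw 1: a1=0.676, a2=3.608, a3=1.287, a0=5.571; τ=−ln(0.7903)/5.571=0.042 → t=0.042; u2·a0=0.9475·5.571=5.279; a1+a2=4.284 < 5.279 ≤ a1+…+a3=5.571 → R3 fires; M=2 G=4 R=8
Draw 2: a1=1.352, a2=3.608, a3=0.858, a0=5.818; τ=−ln(0.1012)/5.818=0.394 → t=0.436; u2·a0=0.4999·5.818=2.908; a1=1.352 < 2.908 ≤ a1+a2=4.960 → R2 fires; M=3 G=4 R=7
Draw 3: a1=1.352, a2=3.157, a3=1.287, a0=5.796; τ=−ln(0.1916)/5.796=0.285 → t=0.721; u2·a0=0.1200·5.796=0.696 ≤ a1=1.352 → R1 fires; M=3 G=5 R=7
Draw 4: a1=1.690, a2=3.157, a3=1.287, a0=6.134; τ=−ln(0.8124)/6.134=0.034 → t=0.755; u2·a0=0.0345·6.134=0.212 ≤ a1=1.690 → R1 fires; M=3 G=6 R=7
Draw 5: a1=2.028, a2=3.157, a3=1.287, a0=6.472; τ=−ln(0.5836)/6.472=0.083 → t=0.838; u2·a0=0.3610·6.472=2.336; a1=2.028 < 2.336 ≤ a1+a2=5.185 → R2 fires; M=4 G=6 R=6
Draw 6: a1=2.028, a2=2.706, a3=1.716, a0=6.450; τ=−ln(0.8598)/6.450=0.023 → t=0.862; u2·a0=0.9939·6.450=6.411; a1+a2=4.734 < 6.411 ≤ a1+…+a3=6.450 → R3 fires; M=3 G=8 R=6
Draw 7: a1=2.704, a2=2.706, a3=1.287, a0=6.697; τ=−ln(0.8465)/6.697=0.025 → t=0.886; u2·a0=0.6444·6.697=4.316; a1=2.704 < 4.316 ≤ a1+a2=5.410 → R2 fires; M=4 G=8 R=5
Draw 8: a1=2.704, a2=2.255, a3=1.716, a0=6.675; τ=−ln(0.9848)/6.675=0.002 → t=0.889; u2·a0=0.1980·6.675=1.322 ≤ a1=2.704 → R1 fires; M=4 G=9 R=5
Draw 9: a1=3.042, a2=2.255, a3=1.716, a0=7.013; τ=−ln(0.4688)/7.013=0.108 → t=0.997; u2·a0=0.3742·7.013=2.624 ≤ a1=3.042 → R1 fires; M=4 G=10 R=5
Draw 10: a1=3.380, a2=2.255, a3=1.716, a0=7.351; τ=−ln(0.5780)/7.351=0.075 → t=1.071; u2·a0=0.7265·7.351=5.341; a1=3.380 < 5.341 ≤ a1+a2=5.635 → R2 fires; M=5 G=10 R=4
Draw 11: a1=3.380, a2=1.804, a3=2.145, a0=7.329; τ=−ln(0.7133)/7.329=0.046 → t=1.117; u2·a0=0.9020·7.329=6.611; a1+a2=5.184 < 6.611 ≤ a1+…+a3=7.329 → R3 fires; M=4 G=12 R=4
Draw 12: a1=4.056, a2=1.804, a3=1.716, a0=7.576; τ=−ln(0.6051)/7.576=0.066 → t=1.184; u2·a0=0.9092·7.576=6.888; a1+a2=5.860 < 6.888 ≤ a1+…+a3=7.576 → R3 fires; M=3 G=14 R=4
Draw 13: a1=4.732, a2=1.804, a3=1.287, a0=7.823; τ=−ln(0.7124)/7.823=0.043 → t=1.227; u2·a0=0.8699·7.823=6.805; a1+a2=6.536 < 6.805 ≤ a1+…+a3=7.823 → R3 fires; M=2 G=16 R=4
Draw 14: a1=5.408, a2=1.804, a3=0.858, a0=8.070; τ=−ln(0.0441)/8.070=0.387 → t=1.614; u2·a0=0.0988·8.070=0.797 ≤ a1=5.408 → R1 fires; M=2 G=17 R=4
Draw 15: a1=5.746, a2=1.804, a3=0.858, a0=8.408; τ=−ln(0.7681)/8.408=0.031 → t=1.645 > T=1.63: stop.
Read off M at T=1.63: 2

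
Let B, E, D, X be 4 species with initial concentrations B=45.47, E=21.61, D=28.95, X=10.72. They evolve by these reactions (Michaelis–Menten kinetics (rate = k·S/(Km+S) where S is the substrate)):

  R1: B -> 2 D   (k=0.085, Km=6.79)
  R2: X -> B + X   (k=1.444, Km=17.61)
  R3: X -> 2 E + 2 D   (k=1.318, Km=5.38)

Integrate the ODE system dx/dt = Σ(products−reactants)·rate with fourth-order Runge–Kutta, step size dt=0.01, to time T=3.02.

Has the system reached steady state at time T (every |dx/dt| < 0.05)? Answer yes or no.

RK4 with dt=0.01: 302 steps to T=3.02. Trajectory (selected grid times):
t=0.00: B=45.47 E=21.61 D=28.95 X=10.72
t=0.34: B=45.63 E=22.20 D=29.59 X=10.42
t=0.67: B=45.78 E=22.77 D=30.21 X=10.14
t=1.01: B=45.93 E=23.36 D=30.85 X=9.85
t=1.34: B=46.08 E=23.92 D=31.46 X=9.57
t=1.68: B=46.22 E=24.49 D=32.08 X=9.28
t=2.01: B=46.36 E=25.04 D=32.67 X=9.01
t=2.35: B=46.50 E=25.59 D=33.28 X=8.73
t=2.68: B=46.63 E=26.13 D=33.87 X=8.46
t=3.02: B=46.77 E=26.67 D=34.46 X=8.19
Rates at T: R1=0.0742, R2=0.4583, R3=0.7954
dx/dt at T (Σ net stoichiometry × rate): B=+0.3841, E=+1.5908, D=+1.7393, X=-0.7954
Largest |dx/dt| is |+1.7393| (D) ≥ 0.05 → not steady.

Steady state at T: no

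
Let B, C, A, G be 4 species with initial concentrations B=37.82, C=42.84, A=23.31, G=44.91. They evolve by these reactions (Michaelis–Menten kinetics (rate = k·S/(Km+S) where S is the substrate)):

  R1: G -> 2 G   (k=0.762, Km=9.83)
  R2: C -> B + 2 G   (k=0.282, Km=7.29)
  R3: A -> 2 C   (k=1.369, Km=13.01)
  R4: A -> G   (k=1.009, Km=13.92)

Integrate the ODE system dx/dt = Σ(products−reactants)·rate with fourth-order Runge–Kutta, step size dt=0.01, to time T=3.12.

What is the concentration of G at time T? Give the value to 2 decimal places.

G at T = 50.29

RK4 with dt=0.01: 312 steps to T=3.12. Trajectory (selected grid times):
t=0.00: B=37.82 C=42.84 A=23.31 G=44.91
t=0.35: B=37.90 C=43.37 A=22.78 G=45.52
t=0.69: B=37.99 C=43.88 A=22.28 G=46.11
t=1.04: B=38.07 C=44.39 A=21.76 G=46.71
t=1.39: B=38.16 C=44.91 A=21.25 G=47.32
t=1.73: B=38.24 C=45.40 A=20.75 G=47.90
t=2.08: B=38.32 C=45.90 A=20.25 G=48.51
t=2.43: B=38.41 C=46.39 A=19.75 G=49.11
t=2.77: B=38.49 C=46.87 A=19.27 G=49.69
t=3.12: B=38.58 C=47.35 A=18.78 G=50.29
Read off G at T=3.12: 50.29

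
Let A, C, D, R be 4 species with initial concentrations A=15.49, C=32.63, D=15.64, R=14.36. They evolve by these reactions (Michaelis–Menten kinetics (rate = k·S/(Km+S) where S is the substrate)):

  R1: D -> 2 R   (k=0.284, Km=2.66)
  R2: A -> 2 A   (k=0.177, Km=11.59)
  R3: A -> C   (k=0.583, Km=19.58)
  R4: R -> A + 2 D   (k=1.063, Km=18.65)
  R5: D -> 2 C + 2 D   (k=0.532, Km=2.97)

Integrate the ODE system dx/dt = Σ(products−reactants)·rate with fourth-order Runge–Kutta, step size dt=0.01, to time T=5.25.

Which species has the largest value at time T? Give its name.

Dominant species at T: C

RK4 with dt=0.01: 525 steps to T=5.25. Trajectory (selected grid times):
t=0.00: A=15.49 C=32.63 D=15.64 R=14.36
t=0.58: A=15.67 C=33.30 D=16.30 R=14.37
t=1.17: A=15.85 C=33.99 D=16.96 R=14.39
t=1.75: A=16.02 C=34.66 D=17.62 R=14.41
t=2.33: A=16.20 C=35.35 D=18.28 R=14.42
t=2.92: A=16.38 C=36.04 D=18.95 R=14.44
t=3.50: A=16.55 C=36.73 D=19.61 R=14.46
t=4.08: A=16.73 C=37.43 D=20.27 R=14.49
t=4.67: A=16.90 C=38.13 D=20.95 R=14.51
t=5.25: A=17.08 C=38.83 D=21.61 R=14.53
At T=5.25: A=17.08 C=38.83 D=21.61 R=14.53; the largest is C.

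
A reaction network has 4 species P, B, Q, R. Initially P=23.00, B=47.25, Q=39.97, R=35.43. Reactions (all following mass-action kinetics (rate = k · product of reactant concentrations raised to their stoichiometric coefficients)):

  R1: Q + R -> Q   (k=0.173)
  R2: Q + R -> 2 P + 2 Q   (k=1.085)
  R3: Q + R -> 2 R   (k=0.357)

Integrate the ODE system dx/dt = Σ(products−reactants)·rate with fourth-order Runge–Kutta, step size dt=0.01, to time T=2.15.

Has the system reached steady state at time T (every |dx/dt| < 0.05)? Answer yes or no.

Steady state at T: yes

RK4 with dt=0.01: 215 steps to T=2.15. Trajectory (selected grid times):
t=0.00: P=23.00 B=47.25 Q=39.97 R=35.43
t=0.24: P=108.33 B=47.25 Q=68.60 R=0.00
t=0.48: P=108.33 B=47.25 Q=68.60 R=0.00
t=0.72: P=108.33 B=47.25 Q=68.60 R=0.00
t=0.96: P=108.33 B=47.25 Q=68.60 R=0.00
t=1.19: P=108.33 B=47.25 Q=68.60 R=0.00
t=1.43: P=108.33 B=47.25 Q=68.60 R=0.00
t=1.67: P=108.33 B=47.25 Q=68.60 R=0.00
t=1.91: P=108.33 B=47.25 Q=68.60 R=0.00
t=2.15: P=108.33 B=47.25 Q=68.60 R=0.00
Rates at T: R1=0.0000, R2=0.0000, R3=0.0000
dx/dt at T (Σ net stoichiometry × rate): P=+0.0000, B=+0.0000, Q=+0.0000, R=-0.0000
Largest |dx/dt| is |+0.0000| (P) < 0.05 → steady.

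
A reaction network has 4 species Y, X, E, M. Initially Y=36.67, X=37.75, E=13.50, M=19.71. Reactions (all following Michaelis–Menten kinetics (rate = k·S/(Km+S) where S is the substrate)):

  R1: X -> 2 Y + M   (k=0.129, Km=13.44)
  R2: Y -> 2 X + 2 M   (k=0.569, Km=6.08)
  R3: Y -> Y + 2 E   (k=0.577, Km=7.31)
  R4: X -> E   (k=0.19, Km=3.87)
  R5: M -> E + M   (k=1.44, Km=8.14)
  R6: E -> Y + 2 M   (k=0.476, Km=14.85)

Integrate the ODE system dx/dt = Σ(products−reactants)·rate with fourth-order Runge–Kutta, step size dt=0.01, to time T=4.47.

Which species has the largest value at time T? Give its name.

Dominant species at T: X

RK4 with dt=0.01: 447 steps to T=4.47. Trajectory (selected grid times):
t=0.00: Y=36.67 X=37.75 E=13.50 M=19.71
t=0.50: Y=36.64 X=38.10 E=14.46 M=20.48
t=0.99: Y=36.61 X=38.45 E=15.41 M=21.24
t=1.49: Y=36.58 X=38.80 E=16.38 M=22.02
t=1.99: Y=36.56 X=39.16 E=17.35 M=22.81
t=2.48: Y=36.54 X=39.50 E=18.30 M=23.59
t=2.98: Y=36.53 X=39.86 E=19.27 M=24.39
t=3.48: Y=36.52 X=40.21 E=20.24 M=25.20
t=3.97: Y=36.51 X=40.56 E=21.20 M=25.99
t=4.47: Y=36.50 X=40.91 E=22.18 M=26.81
At T=4.47: Y=36.50 X=40.91 E=22.18 M=26.81; the largest is X.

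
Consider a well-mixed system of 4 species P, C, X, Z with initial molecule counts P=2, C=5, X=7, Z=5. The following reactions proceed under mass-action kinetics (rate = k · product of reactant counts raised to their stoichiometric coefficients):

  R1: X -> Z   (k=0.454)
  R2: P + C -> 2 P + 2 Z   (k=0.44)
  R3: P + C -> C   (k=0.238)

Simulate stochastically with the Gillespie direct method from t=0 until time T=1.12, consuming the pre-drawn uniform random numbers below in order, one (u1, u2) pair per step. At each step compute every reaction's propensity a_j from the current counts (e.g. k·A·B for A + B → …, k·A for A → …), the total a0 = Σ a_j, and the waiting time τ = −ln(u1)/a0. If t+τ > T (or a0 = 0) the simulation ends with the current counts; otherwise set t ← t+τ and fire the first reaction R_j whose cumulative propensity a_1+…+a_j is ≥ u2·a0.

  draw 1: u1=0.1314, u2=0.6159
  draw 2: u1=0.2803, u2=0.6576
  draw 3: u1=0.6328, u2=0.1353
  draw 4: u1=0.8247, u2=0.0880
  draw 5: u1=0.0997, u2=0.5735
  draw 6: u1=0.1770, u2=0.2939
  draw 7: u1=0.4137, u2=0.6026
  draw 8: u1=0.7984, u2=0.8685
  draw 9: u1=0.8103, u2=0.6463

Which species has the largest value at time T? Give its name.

Dominant species at T: Z

t=0.000: P=2 C=5 X=7 Z=5
Draw 1: a1=3.178, a2=4.400, a3=2.380, a0=9.958; τ=−ln(0.1314)/9.958=0.204 → t=0.204; u2·a0=0.6159·9.958=6.133; a1=3.178 < 6.133 ≤ a1+a2=7.578 → R2 fires; P=3 C=4 X=7 Z=7
Draw 2: a1=3.178, a2=5.280, a3=2.856, a0=11.314; τ=−ln(0.2803)/11.314=0.112 → t=0.316; u2·a0=0.6576·11.314=7.440; a1=3.178 < 7.440 ≤ a1+a2=8.458 → R2 fires; P=4 C=3 X=7 Z=9
Draw 3: a1=3.178, a2=5.280, a3=2.856, a0=11.314; τ=−ln(0.6328)/11.314=0.040 → t=0.357; u2·a0=0.1353·11.314=1.531 ≤ a1=3.178 → R1 fires; P=4 C=3 X=6 Z=10
Draw 4: a1=2.724, a2=5.280, a3=2.856, a0=10.860; τ=−ln(0.8247)/10.860=0.018 → t=0.374; u2·a0=0.0880·10.860=0.956 ≤ a1=2.724 → R1 fires; P=4 C=3 X=5 Z=11
Draw 5: a1=2.270, a2=5.280, a3=2.856, a0=10.406; τ=−ln(0.0997)/10.406=0.222 → t=0.596; u2·a0=0.5735·10.406=5.968; a1=2.270 < 5.968 ≤ a1+a2=7.550 → R2 fires; P=5 C=2 X=5 Z=13
Draw 6: a1=2.270, a2=4.400, a3=2.380, a0=9.050; τ=−ln(0.1770)/9.050=0.191 → t=0.787; u2·a0=0.2939·9.050=2.660; a1=2.270 < 2.660 ≤ a1+a2=6.670 → R2 fires; P=6 C=1 X=5 Z=15
Draw 7: a1=2.270, a2=2.640, a3=1.428, a0=6.338; τ=−ln(0.4137)/6.338=0.139 → t=0.927; u2·a0=0.6026·6.338=3.819; a1=2.270 < 3.819 ≤ a1+a2=4.910 → R2 fires; P=7 C=0 X=5 Z=17
Draw 8: a1=2.270, a2=0.000, a3=0.000, a0=2.270; τ=−ln(0.7984)/2.270=0.099 → t=1.026; u2·a0=0.8685·2.270=1.971 ≤ a1=2.270 → R1 fires; P=7 C=0 X=4 Z=18
Draw 9: a1=1.816, a2=0.000, a3=0.000, a0=1.816; τ=−ln(0.8103)/1.816=0.116 → t=1.142 > T=1.12: stop.
At T=1.12: P=7 C=0 X=4 Z=18; the largest is Z.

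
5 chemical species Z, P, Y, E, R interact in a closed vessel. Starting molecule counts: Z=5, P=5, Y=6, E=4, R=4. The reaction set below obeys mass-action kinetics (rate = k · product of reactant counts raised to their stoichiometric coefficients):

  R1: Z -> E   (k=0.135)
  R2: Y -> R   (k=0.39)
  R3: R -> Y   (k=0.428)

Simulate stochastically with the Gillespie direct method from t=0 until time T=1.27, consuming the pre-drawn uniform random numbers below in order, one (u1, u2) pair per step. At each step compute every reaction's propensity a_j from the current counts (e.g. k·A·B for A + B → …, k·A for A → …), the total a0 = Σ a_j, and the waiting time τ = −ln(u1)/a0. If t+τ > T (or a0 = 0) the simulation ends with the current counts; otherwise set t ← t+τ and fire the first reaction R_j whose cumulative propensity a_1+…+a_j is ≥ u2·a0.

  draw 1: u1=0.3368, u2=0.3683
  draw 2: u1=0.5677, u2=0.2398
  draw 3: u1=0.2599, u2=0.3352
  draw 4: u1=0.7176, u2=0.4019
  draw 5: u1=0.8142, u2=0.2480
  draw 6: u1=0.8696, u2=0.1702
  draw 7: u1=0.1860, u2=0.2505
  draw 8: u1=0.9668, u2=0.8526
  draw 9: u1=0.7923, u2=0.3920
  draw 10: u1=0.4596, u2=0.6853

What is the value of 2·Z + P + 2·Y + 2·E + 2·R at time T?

Check how each reaction changes W = 2·Z + P + 2·Y + 2·E + 2·R (weight of products minus weight of reactants):
R1: Z -> E: (2·1) − (2·1) = 2 − 2 = 0
R2: Y -> R: (2·1) − (2·1) = 2 − 2 = 0
R3: R -> Y: (2·1) − (2·1) = 2 − 2 = 0
Every reaction leaves W unchanged, so W is conserved and no simulation is needed: W(T) = W(0) = 2·5 + 5 + 2·6 + 2·4 + 2·4 = 43

Value at T = 43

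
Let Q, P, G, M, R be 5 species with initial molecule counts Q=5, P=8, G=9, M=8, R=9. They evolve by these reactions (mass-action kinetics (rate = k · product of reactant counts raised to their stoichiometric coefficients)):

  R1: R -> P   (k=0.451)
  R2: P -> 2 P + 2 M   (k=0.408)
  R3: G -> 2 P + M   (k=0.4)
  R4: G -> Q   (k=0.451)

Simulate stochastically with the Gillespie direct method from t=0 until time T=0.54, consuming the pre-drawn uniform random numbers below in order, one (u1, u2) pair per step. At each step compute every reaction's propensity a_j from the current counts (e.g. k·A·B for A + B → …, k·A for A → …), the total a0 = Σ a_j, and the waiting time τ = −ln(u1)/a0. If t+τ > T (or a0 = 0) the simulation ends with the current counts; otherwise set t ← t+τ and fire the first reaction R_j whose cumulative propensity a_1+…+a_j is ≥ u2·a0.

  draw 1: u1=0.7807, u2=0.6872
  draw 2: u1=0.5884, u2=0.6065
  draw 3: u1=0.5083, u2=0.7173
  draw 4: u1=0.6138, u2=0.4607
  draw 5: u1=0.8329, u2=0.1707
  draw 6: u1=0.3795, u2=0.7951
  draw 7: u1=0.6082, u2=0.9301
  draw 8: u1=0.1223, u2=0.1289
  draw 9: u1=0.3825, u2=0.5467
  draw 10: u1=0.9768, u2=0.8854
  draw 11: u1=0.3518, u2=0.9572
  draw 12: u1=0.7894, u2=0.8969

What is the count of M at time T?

t=0.000: Q=5 P=8 G=9 M=8 R=9
Draw 1: a1=4.059, a2=3.264, a3=3.600, a4=4.059, a0=14.982; τ=−ln(0.7807)/14.982=0.017 → t=0.017; u2·a0=0.6872·14.982=10.296; a1+a2=7.323 < 10.296 ≤ a1+…+a3=10.923 → R3 fires; Q=5 P=10 G=8 M=9 R=9
Draw 2: a1=4.059, a2=4.080, a3=3.200, a4=3.608, a0=14.947; τ=−ln(0.5884)/14.947=0.035 → t=0.052; u2·a0=0.6065·14.947=9.065; a1+a2=8.139 < 9.065 ≤ a1+…+a3=11.339 → R3 fires; Q=5 P=12 G=7 M=10 R=9
Draw 3: a1=4.059, a2=4.896, a3=2.800, a4=3.157, a0=14.912; τ=−ln(0.5083)/14.912=0.045 → t=0.097; u2·a0=0.7173·14.912=10.696; a1+a2=8.955 < 10.696 ≤ a1+…+a3=11.755 → R3 fires; Q=5 P=14 G=6 M=11 R=9
Draw 4: a1=4.059, a2=5.712, a3=2.400, a4=2.706, a0=14.877; τ=−ln(0.6138)/14.877=0.033 → t=0.130; u2·a0=0.4607·14.877=6.854; a1=4.059 < 6.854 ≤ a1+a2=9.771 → R2 fires; Q=5 P=15 G=6 M=13 R=9
Draw 5: a1=4.059, a2=6.120, a3=2.400, a4=2.706, a0=15.285; τ=−ln(0.8329)/15.285=0.012 → t=0.142; u2·a0=0.1707·15.285=2.609 ≤ a1=4.059 → R1 fires; Q=5 P=16 G=6 M=13 R=8
Draw 6: a1=3.608, a2=6.528, a3=2.400, a4=2.706, a0=15.242; τ=−ln(0.3795)/15.242=0.064 → t=0.206; u2·a0=0.7951·15.242=12.119; a1+a2=10.136 < 12.119 ≤ a1+…+a3=12.536 → R3 fires; Q=5 P=18 G=5 M=14 R=8
Draw 7: a1=3.608, a2=7.344, a3=2.000, a4=2.255, a0=15.207; τ=−ln(0.6082)/15.207=0.033 → t=0.238; u2·a0=0.9301·15.207=14.144; a1+…+a3=12.952 < 14.144 ≤ a1+…+a4=15.207 → R4 fires; Q=6 P=18 G=4 M=14 R=8
Draw 8: a1=3.608, a2=7.344, a3=1.600, a4=1.804, a0=14.356; τ=−ln(0.1223)/14.356=0.146 → t=0.385; u2·a0=0.1289·14.356=1.850 ≤ a1=3.608 → R1 fires; Q=6 P=19 G=4 M=14 R=7
Draw 9: a1=3.157, a2=7.752, a3=1.600, a4=1.804, a0=14.313; τ=−ln(0.3825)/14.313=0.067 → t=0.452; u2·a0=0.5467·14.313=7.825; a1=3.157 < 7.825 ≤ a1+a2=10.909 → R2 fires; Q=6 P=20 G=4 M=16 R=7
Draw 10: a1=3.157, a2=8.160, a3=1.600, a4=1.804, a0=14.721; τ=−ln(0.9768)/14.721=0.002 → t=0.454; u2·a0=0.8854·14.721=13.034; a1+…+a3=12.917 < 13.034 ≤ a1+…+a4=14.721 → R4 fires; Q=7 P=20 G=3 M=16 R=7
Draw 11: a1=3.157, a2=8.160, a3=1.200, a4=1.353, a0=13.870; τ=−ln(0.3518)/13.870=0.075 → t=0.529; u2·a0=0.9572·13.870=13.276; a1+…+a3=12.517 < 13.276 ≤ a1+…+a4=13.870 → R4 fires; Q=8 P=20 G=2 M=16 R=7
Draw 12: a1=3.157, a2=8.160, a3=0.800, a4=0.902, a0=13.019; τ=−ln(0.7894)/13.019=0.018 → t=0.547 > T=0.54: stop.
Read off M at T=0.54: 16

M at T = 16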